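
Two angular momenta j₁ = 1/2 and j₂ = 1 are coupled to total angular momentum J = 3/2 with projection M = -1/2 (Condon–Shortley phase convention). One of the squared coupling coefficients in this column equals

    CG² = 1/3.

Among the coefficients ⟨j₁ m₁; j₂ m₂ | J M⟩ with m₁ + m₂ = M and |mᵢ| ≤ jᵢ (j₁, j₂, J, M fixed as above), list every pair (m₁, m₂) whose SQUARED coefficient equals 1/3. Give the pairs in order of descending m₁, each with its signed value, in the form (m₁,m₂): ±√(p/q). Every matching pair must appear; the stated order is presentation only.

(1/2,-1): +√(1/3)

Admissible pairs with m₁+m₂ = M = -1/2: (-1/2,0), (1/2,-1)
  (m₁,m₂)=(1/2,-1): CG² = 1/3, CG = +√(1/3)   ← matches the target
  (m₁,m₂)=(-1/2,0): CG² = 2/3, CG = +√(2/3)
Pairs with CG² = 1/3: (1/2,-1): +√(1/3)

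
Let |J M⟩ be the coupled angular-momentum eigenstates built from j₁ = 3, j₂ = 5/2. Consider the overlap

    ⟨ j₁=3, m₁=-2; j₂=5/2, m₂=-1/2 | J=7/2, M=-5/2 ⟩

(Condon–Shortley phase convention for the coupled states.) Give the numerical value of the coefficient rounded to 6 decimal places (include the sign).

√[8·2!4!3!/10! · 1!5!2!3!1!6!] = √(4608/7)
  +(−1)^1/∏(1,1,4,1,0,2)! = -1/48  (running -1/48)
  +(−1)^2/∏(2,0,3,0,1,3)! = 1/72  (running -1/144)
⟨..|..⟩ = √(4608/7)·(-1/144) = -0.178174

-0.178174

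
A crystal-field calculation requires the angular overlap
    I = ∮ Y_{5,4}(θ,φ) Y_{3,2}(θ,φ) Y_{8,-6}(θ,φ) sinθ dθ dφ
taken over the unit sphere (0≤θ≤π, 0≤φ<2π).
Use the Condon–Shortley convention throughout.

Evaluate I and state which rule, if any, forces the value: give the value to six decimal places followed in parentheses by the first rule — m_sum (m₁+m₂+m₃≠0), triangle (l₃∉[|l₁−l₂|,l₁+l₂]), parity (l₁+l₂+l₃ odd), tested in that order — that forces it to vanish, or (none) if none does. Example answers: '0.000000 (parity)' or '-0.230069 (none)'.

Checks pass: Σm=0; 16 even; l₃=8∈[2,8].
(2·5+1)(2·3+1)(2·8+1) = 1309
Δ: 0! 10! 6! / 17! → 1/136136
sum: t=0:+1/518400 = 1/518400
3j²(5 3 8; 0 0 0) = Δ·Π!·Σ² = 56/2431  (sign +1)
sum: t=0:+1/43545600 = 1/43545600
3j²(5 3 8; 4 2 -6) = Δ·Π!·Σ² = 1/34  (sign +1)
combine: 4πI² = 1309·56/2431·1/34 = 196/221
take √, sign +1: I = 0.26566049
No selection rule forces the value: the integral is nonzero (none).

0.265660 (none)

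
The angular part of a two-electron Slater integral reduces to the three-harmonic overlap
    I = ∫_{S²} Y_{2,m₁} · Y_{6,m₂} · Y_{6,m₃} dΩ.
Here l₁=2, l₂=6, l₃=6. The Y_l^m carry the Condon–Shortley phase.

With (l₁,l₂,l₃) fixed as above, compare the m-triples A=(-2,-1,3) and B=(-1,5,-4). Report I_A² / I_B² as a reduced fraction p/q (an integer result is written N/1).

80/99

Shared (l₁,l₂,l₃)=(2,6,6): N and (l;000)² cancel in I_A²/I_B².
A: Δ = 2!·2!·10!/15! = 1/90090; Racah Σ t=2..2: t=2:+1/120960 = 1/120960; ⇒ 3j(2 6 6; -2 -1 3)² = 24/1001, sgn -1
B: Δ = 2!·2!·10!/15! = 1/90090; Racah Σ t=1..2: t=1:−1/7257600 t=2:+1/725760 = 1/806400; ⇒ 3j(2 6 6; -1 5 -4)² = 27/910, sgn +1
I_A²/I_B² = (24/1001)/(27/910) = 80/99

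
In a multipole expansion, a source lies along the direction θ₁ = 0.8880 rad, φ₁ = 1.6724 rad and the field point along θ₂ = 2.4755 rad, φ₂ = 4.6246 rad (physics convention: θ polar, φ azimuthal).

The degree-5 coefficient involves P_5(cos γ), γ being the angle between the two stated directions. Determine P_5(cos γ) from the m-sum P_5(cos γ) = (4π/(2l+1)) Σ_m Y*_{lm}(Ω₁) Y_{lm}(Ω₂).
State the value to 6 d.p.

-0.558615

Summing Y*_{l m}(θ₁,φ₁)·Y_{l m}(θ₂,φ₂) over m ∈ [−5, 5]; prefactor 4π/(2·5+1) = 1.142397:
  m=-5: Y*=-0.063454+0.113970i  Y=-0.017769+0.037848i  product -0.003186-0.004427i
  m=-4: Y*=+0.308157+0.132623i  Y=-0.157971-0.057871i  product -0.041005-0.038784i
  m=-3: Y*=+0.125225-0.398026i  Y=+0.096969-0.359639i  product -0.131003-0.083632i
  m=-2: Y*=-0.122514-0.025244i  Y=+0.428083+0.075944i  product -0.050529-0.020111i
  m=-1: Y*=+0.031383-0.307809i  Y=-0.006429+0.073046i  product +0.022282+0.004271i
  m=+0: Y*=-0.212731-0.000000i  Y=+0.385956+0.000000i  product -0.082105-0.000000i
  m=+1: Y*=-0.031383-0.307809i  Y=+0.006429+0.073046i  product +0.022282-0.004271i
  m=+2: Y*=-0.122514+0.025244i  Y=+0.428083-0.075944i  product -0.050529+0.020111i
  m=+3: Y*=-0.125225-0.398026i  Y=-0.096969-0.359639i  product -0.131003+0.083632i
  m=+4: Y*=+0.308157-0.132623i  Y=-0.157971+0.057871i  product -0.041005+0.038784i
  m=+5: Y*=+0.063454+0.113970i  Y=+0.017769+0.037848i  product -0.003186+0.004427i
Total Σ_m = -0.488985-0.000000i. Multiply by 1.142397: -0.558615-0.000000i. P_5(cos γ) = -0.558615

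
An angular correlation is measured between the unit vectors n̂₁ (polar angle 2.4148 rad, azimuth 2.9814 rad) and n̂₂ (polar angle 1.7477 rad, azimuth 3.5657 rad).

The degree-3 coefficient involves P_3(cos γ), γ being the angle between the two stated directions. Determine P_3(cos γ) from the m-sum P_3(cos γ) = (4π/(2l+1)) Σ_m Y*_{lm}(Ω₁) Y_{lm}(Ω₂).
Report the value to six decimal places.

Expand P_3 via completeness: Σ_{m} conj(Y_{3,m}) at Ω₁ times Y_{3,m} at Ω₂ —
  m=-3: (-0.108542, 0.056588) × (-0.117035, 0.380396) = (-0.008823, -0.047912)  (running Σ = (-0.008823, -0.047912))
  m=-2: (-0.320053, 0.106199) × (-0.115256, 0.130729) = (0.023005, -0.054080)  (running Σ = (0.014182, -0.101992))
  m=-1: (-0.379973, 0.061395) × (0.245053, -0.110643) = (-0.086320, 0.057086)  (running Σ = (-0.072138, -0.044906))
  m=0: (0.057907, -0.000000) × (0.186848, 0.000000) = (0.010820, 0.000000)  (running Σ = (-0.061318, -0.044906))
  m=1: (0.379973, 0.061395) × (-0.245053, -0.110643) = (-0.086320, -0.057086)  (running Σ = (-0.147639, -0.101992))
  m=2: (-0.320053, -0.106199) × (-0.115256, -0.130729) = (0.023005, 0.054080)  (running Σ = (-0.124634, -0.047912))
  m=3: (0.108542, 0.056588) × (0.117035, 0.380396) = (-0.008823, 0.047912)  (running Σ = (-0.133456, -0.000000))
Σ over m = (-0.133456, -0.000000); ×(4π/7) → (-0.239580, -0.000000). Real part: -0.239580

-0.239580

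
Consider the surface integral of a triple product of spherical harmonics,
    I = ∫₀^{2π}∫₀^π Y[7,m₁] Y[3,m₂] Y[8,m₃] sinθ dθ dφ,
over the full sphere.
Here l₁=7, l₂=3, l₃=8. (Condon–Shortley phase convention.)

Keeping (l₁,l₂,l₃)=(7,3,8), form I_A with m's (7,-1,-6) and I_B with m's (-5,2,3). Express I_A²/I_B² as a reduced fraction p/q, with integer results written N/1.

Same 7,3,8: normalisation and zero-m 3j drop out of the ratio.
A: Δ: 2! 12! 4! / 19! → 1/5290740; sum: t=0:+1/3832012800 = 1/3832012800; 3j²(7 3 8; 7 -1 -6) = Δ·Π!·Σ² = 91/9690  (sign +1)
B: Δ: 2! 12! 4! / 19! → 1/5290740; sum: t=1:−1/958003200 t=2:+1/87091200 = 1/95800320; 3j²(7 3 8; -5 2 3) = Δ·Π!·Σ² = 1000/88179  (sign -1)
I_A²/I_B² = (91/9690)/(1000/88179) = 8281/10000

8281/10000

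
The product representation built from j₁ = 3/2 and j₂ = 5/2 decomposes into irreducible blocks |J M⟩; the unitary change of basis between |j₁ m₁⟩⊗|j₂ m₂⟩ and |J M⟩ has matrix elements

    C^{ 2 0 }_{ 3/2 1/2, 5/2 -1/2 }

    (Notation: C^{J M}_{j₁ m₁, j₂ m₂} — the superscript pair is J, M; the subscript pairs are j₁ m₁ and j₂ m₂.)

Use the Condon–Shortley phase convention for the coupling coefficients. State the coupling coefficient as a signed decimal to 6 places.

j₁+j₂−J=2  J+j₁−j₂=1  J−j₁+j₂=3  j₁+j₂+J+1=7
(j₁±m₁, j₂±m₂, J±M) = (2,1,2,3,2,2)
P² = 8/7
sum k=0..1:
  [0] +1/4 = 1/4
  [1] −1/2 = -1/2
S = -1/4
C² = P²·S² = 1/14 ; C = -0.267261

-0.267261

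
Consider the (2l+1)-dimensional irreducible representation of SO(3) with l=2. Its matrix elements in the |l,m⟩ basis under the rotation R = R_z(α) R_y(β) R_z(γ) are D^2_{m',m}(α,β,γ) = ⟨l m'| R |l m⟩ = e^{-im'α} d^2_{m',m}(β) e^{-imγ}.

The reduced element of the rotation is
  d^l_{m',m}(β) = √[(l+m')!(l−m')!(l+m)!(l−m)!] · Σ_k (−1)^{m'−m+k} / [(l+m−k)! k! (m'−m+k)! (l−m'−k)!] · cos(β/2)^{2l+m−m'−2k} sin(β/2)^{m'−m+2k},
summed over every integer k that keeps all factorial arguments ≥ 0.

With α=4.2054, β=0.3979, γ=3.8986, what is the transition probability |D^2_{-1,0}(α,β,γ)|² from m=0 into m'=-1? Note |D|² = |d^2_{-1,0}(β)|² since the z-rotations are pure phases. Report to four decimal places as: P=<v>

First d^2_{-1,0}(β=0.3979), then the phase factors e^{-i(-1)α} and e^{-i(0)γ}:
With c≡cos(β/2)=0.980275 and s≡sin(β/2)=0.197640, N=[1·6·2·2]^{1/2}=4.898979
k: max(0,(0)−(-1))=1 … min(2+(0),2−(-1))=2
  k=1: (−1)^0·4.8990/(2)·0.9803^3·0.1976^1 = +0.456031
  k=2: (−1)^1·4.8990/(2)·0.9803^1·0.1976^3 = -0.018537
d^2_{-1,0}(0.3979) = +0.456031 -0.018537 = +0.437493
|D^2_{-1,0}|² = |d^2_{-1,0}(β)|² = (+0.437493)² = 0.191400 (the z-rotation phases have unit modulus)

P=0.1914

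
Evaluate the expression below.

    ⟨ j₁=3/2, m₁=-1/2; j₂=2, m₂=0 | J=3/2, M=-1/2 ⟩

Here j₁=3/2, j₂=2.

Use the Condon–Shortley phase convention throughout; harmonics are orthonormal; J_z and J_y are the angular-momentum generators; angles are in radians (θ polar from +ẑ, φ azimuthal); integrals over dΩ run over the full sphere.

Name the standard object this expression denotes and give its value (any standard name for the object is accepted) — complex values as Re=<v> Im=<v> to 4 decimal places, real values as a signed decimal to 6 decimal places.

Clebsch–Gordan coefficient, −√(1/5) ≈ -0.447214

This is a Clebsch–Gordan (vector-coupling) coefficient.
triangle: 2!×1!×2!/6! = 4/720
(j±m)!: 1!×2!×2!×2!×1!×2! = 16
prefactor² = (2J+1)×Δ×N² = 16/45
  k=1: −1/(1!×1!×1!×1!×0!×1!) = -1
  k=2: +1/(2!×0!×0!×0!×1!×2!) = 1/4
Σ = -3/4  ⇒  CG² = 16/45×(-3/4)² = 1/5
CG = −√(1/5) = -0.447214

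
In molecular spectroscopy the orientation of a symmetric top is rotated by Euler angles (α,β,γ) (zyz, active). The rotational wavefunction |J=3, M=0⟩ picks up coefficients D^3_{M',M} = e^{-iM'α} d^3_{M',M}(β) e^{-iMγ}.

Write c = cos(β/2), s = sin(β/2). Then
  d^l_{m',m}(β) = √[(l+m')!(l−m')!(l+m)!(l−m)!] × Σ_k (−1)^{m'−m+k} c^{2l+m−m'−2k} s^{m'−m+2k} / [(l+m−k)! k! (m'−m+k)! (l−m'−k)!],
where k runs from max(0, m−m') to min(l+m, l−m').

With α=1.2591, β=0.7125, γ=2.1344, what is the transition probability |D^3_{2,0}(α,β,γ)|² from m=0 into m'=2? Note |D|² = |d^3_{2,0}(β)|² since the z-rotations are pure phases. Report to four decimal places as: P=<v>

D^3_{2,0}(1.2591,0.7125,2.1344) = e^{-i·2·1.2591}·d^3_{2,0}(0.7125)·e^{-i·0·2.1344}. Compute d first:
c=cos(0.712500/2)=0.937211, s=sin(0.712500/2)=0.348762; N=√[120·1·6·6]=65.726707
k: max(0,(0)−(2))=0 … min(3+(0),3−(2))=1
  k=0: (−1)^2·65.7267/(12)·0.9372^4·0.3488^2 = +0.514007
  k=1: (−1)^3·65.7267/(12)·0.9372^2·0.3488^4 = -0.071179
d^3_{2,0}(0.7125) = +0.514007 -0.071179 = +0.442828
|D^3_{2,0}|² = |d^3_{2,0}(β)|² = (+0.442828)² = 0.196097 (the z-rotation phases have unit modulus)

P=0.1961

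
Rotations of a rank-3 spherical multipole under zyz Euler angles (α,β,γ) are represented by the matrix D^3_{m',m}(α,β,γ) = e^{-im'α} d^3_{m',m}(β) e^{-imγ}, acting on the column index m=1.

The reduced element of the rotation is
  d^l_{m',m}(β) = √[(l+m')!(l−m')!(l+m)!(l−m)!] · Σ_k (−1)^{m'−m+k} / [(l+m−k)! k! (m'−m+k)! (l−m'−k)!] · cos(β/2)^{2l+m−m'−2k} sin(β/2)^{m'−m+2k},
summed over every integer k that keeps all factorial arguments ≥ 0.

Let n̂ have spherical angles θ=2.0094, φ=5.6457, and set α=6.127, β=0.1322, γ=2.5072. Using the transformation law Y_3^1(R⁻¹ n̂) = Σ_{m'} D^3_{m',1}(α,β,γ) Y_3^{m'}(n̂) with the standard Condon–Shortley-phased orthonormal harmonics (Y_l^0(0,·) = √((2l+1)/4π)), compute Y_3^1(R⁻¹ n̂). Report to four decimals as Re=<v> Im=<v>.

Need the full column D^3_{m',1} for m'=−3..3 at α=6.1270, β=0.1322, γ=2.5072.
cos(β/2)=0.997816, sin(β/2)=0.066052
d^3_{-3,1}: single k=4 term ⇒ +0.000073;  D = -0.000072-0.000012i
d^3_{-2,1}: k∈[3..4] ⇒ +0.001811 -0.000004 = +0.001807;  D = -0.001714-0.000572i
d^3_{-1,1}: k∈[2..4] ⇒ +0.025949 -0.000152 +0.000000 = +0.025798;  D = -0.022904-0.011872i
d^3_{0,1}: k∈[1..3] ⇒ +0.226323 -0.002975 +0.000004 = +0.223352;  D = -0.179895-0.132378i
d^3_{1,1}: k∈[0..2] ⇒ +0.986968 -0.034599 +0.000114 = +0.952483;  D = -0.670010-0.676987i
d^3_{2,1}: k∈[0..1] ⇒ -0.206604 +0.001811 = -0.204793;  D = +0.119663+0.166195i
d^3_{3,1}: single k=0 term ⇒ +0.016750;  D = -0.007554-0.014950i
Y_3^{m'}(θ=2.0094,φ=5.6457) and Σ D·Y over m':
  (-0.0001-0.0000i)·(-0.1037+0.2917i)  (-0.0017-0.0006i)·(-0.1037-0.3403i)  (-0.0229-0.0119i)·(-0.0231-0.0171i)  (-0.1799-0.1324i)·(+0.3325+0.0000i)  (-0.6700-0.6770i)·(+0.0231-0.0171i)  (+0.1197+0.1662i)·(-0.1037+0.3403i)  (-0.0076-0.0150i)·(+0.1037+0.2917i)
Y_3^1(R⁻¹ n̂) = -0.151948-0.027177i

Re=-0.1519 Im=-0.0272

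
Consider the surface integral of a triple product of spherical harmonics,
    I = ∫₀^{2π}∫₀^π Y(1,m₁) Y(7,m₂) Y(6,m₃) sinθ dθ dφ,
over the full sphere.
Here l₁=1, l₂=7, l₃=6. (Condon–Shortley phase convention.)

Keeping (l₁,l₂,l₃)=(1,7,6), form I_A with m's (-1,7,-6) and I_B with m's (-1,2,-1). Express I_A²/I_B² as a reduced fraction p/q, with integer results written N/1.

Same 1,7,6: normalisation and zero-m 3j drop out of the ratio.
A: Δ: 2! 0! 12! / 15! → 1/1365; sum: t=2:+1/958003200 = 1/958003200; 3j²(1 7 6; -1 7 -6) = Δ·Π!·Σ² = 1/15  (sign +1)
B: Δ: 2! 0! 12! / 15! → 1/1365; sum: t=2:+1/1209600 = 1/1209600; 3j²(1 7 6; -1 2 -1) = Δ·Π!·Σ² = 12/455  (sign -1)
I_A²/I_B² = (1/15)/(12/455) = 91/36

91/36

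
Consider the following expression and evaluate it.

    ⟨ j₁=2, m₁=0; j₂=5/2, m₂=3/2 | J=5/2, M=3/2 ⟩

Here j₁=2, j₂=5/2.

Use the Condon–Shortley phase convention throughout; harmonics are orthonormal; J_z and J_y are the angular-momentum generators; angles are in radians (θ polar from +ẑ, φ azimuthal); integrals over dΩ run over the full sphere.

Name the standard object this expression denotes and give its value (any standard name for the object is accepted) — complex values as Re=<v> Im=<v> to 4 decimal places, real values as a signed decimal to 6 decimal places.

Clebsch–Gordan coefficient, −√(1/70) ≈ -0.119523

This is a Clebsch–Gordan (vector-coupling) coefficient.
√[6·2!2!3!/8! · 2!2!4!1!4!1!] = √(288/35)
  +(−1)^1/∏(1,1,1,3,1,0)! = -1/6  (running -1/6)
  +(−1)^2/∏(2,0,0,2,2,1)! = 1/8  (running -1/24)
⟨..|..⟩ = √(288/35)·(-1/24) = -0.119523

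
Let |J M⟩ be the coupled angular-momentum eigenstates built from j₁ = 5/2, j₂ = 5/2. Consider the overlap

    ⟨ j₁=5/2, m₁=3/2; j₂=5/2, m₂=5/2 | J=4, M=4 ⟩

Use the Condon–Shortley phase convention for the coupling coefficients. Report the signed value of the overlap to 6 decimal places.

−√(1/2) ≈ -0.707107

triangle: 1!·4!·4!/10! = 576/3628800
(j±m)!: 4!·1!·5!·0!·8!·0! = 116121600
prefactor² = (2J+1)·Δ·N² = 165888
  k=1: −1/(1!·0!·0!·4!·4!·0!) = -1/576
Σ = -1/576  ⇒  CG² = 165888·(-1/576)² = 1/2
CG = −√(1/2) = -0.707107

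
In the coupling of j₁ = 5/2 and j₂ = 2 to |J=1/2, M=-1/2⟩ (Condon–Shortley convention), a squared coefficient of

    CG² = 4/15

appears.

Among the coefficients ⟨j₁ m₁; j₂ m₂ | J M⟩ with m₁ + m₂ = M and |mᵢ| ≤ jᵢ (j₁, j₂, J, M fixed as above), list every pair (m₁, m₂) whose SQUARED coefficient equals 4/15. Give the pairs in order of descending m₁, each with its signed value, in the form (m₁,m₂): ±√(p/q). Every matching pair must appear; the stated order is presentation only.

(-3/2,1): −√(4/15)

Admissible pairs with m₁+m₂ = M = -1/2: (-5/2,2), (-3/2,1), (-1/2,0), (1/2,-1), (3/2,-2)
  (m₁,m₂)=(3/2,-2): CG² = 1/15, CG = +√(1/15)
  (m₁,m₂)=(1/2,-1): CG² = 2/15, CG = −√(2/15)
  (m₁,m₂)=(-1/2,0): CG² = 1/5, CG = +√(1/5)
  (m₁,m₂)=(-3/2,1): CG² = 4/15, CG = −√(4/15)   ← matches the target
  (m₁,m₂)=(-5/2,2): CG² = 1/3, CG = +√(1/3)
Pairs with CG² = 4/15: (-3/2,1): −√(4/15)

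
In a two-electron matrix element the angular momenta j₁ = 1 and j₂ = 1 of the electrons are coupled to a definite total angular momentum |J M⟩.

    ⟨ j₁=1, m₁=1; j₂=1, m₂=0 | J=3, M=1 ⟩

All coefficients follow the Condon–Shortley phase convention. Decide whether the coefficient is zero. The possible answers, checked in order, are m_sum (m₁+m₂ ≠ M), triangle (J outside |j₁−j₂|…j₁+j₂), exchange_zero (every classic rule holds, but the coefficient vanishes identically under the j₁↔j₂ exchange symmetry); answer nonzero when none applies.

m-sum: m₁+m₂ = 1+0 = 1, M = 1  ✓
triangle: need |j₁−j₂| ≤ J ≤ j₁+j₂, i.e. J ∈ [0, 2]; J = 3 is outside ✗ ⇒ coefficient is 0

triangle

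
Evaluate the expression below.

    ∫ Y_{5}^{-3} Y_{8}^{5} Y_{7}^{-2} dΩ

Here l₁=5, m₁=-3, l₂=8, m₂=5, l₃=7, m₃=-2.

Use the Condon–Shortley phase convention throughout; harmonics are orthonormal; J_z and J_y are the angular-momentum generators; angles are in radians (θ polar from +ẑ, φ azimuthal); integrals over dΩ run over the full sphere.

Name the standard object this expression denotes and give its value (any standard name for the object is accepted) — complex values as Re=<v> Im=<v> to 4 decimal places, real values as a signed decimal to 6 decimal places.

Gaunt coefficient, +0.056053

This is a Gaunt coefficient — the integral of a triple product of spherical harmonics over the sphere.
Rules hold: Σm=0, L=20 even, 3≤7≤13.
N = 11·17·15 = 2805
Δ = 6!·4!·10!/21! = 1/814773960
Racah Σ t=1..5: t=1:−1/87091200 t=2:+1/4976640 t=3:−1/2073600 t=4:+1/4976640 t=5:−1/87091200 = -1/9676800
⇒ 3j(5 8 7; 0 0 0)² = 360/46189, sgn +1
Racah Σ t=4..6: t=4:+1/418037760 t=5:−1/58060800 t=6:+1/87091200 = -1/298598400
⇒ 3j(5 8 7; -3 5 -2)² = 7/3876, sgn +1
4πI² = N·(3j₀)²·(3jₘ)² = 3150/79781
I = +1·√(0.0394831/4π) = 0.05605323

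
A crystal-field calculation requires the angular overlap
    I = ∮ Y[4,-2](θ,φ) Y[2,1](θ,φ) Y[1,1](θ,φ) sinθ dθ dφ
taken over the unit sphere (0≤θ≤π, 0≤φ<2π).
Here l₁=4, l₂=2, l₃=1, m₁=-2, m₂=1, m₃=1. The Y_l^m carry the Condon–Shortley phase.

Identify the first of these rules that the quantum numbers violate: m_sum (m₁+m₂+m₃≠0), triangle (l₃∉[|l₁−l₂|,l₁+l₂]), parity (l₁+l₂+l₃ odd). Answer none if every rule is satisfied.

triangle

m₁+m₂+m₃ = -2 + 1 + 1 = 0  ✓
triangle: need |l₁−l₂| ≤ l₃ ≤ l₁+l₂ = [2,6]; l₃=1 is outside  ✗
parity: l₁+l₂+l₃ = 7 is odd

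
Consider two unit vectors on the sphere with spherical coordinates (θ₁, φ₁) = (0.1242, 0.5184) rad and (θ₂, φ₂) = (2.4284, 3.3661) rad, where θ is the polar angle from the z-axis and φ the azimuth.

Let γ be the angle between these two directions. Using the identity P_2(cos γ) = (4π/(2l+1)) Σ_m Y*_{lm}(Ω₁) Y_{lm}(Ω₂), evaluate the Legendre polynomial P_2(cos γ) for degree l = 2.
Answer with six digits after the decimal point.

0.528440

Summing Y*_{l m}(θ₁,φ₁)·Y_{l m}(θ₂,φ₂) over m ∈ [−2, 2]; prefactor 4π/(2·2+1) = 2.513274:
  m=-2: (0.003017, 0.005103) × (0.148953, -0.071772) = (0.000816, 0.000544)  (running Σ = (0.000816, 0.000544))
  m=-1: (0.082489, 0.047055) × (0.372660, -0.085100) = (0.034745, 0.010516)  (running Σ = (0.035561, 0.011059))
  m=0: (0.616263, -0.000000) × (0.225778, 0.000000) = (0.139138, 0.000000)  (running Σ = (0.174699, 0.011059))
  m=1: (-0.082489, 0.047055) × (-0.372660, -0.085100) = (0.034745, -0.010516)  (running Σ = (0.209444, 0.000544))
  m=2: (0.003017, -0.005103) × (0.148953, 0.071772) = (0.000816, -0.000544)  (running Σ = (0.210259, -0.000000))
Σ over m = (0.210259, -0.000000); ×(4π/5) → (0.528440, -0.000000). Real part: 0.528440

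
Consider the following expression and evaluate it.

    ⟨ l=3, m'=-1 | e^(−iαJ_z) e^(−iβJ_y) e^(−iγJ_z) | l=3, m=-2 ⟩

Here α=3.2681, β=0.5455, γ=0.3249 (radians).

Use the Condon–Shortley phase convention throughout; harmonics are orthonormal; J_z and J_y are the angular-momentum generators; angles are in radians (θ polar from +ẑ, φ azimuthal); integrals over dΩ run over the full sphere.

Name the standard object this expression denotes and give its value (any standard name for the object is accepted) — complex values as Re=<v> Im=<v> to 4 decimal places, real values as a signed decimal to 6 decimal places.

This is a Wigner D-matrix element — the rotation-matrix element ⟨l m'| R(α,β,γ) |l m⟩ in the angular-momentum basis.
First d^3_{-1,-2}(β=0.5455), then the phase factors e^{-i(-1)α} and e^{-i(-2)γ}:
c=cos(0.545500/2)=0.963034, s=sin(0.545500/2)=0.269381; N=√[2·24·1·120]=75.894664
Admissible k: 0..1 (factorial args all ≥0)
  k=0: (−1)^1·75.8947/(24)·0.9630^5·0.2694^1 = -0.705625
  k=1: (−1)^2·75.8947/(12)·0.9630^3·0.2694^3 = +0.110422
d^3_{-1,-2}(0.5455) = -0.705625 +0.110422 = -0.595204
D = (-0.992009-0.126170i)·(-0.595204)·(+0.796205+0.605027i) = +0.424681+0.417029i

Wigner D-matrix element, Re=0.4247 Im=0.4170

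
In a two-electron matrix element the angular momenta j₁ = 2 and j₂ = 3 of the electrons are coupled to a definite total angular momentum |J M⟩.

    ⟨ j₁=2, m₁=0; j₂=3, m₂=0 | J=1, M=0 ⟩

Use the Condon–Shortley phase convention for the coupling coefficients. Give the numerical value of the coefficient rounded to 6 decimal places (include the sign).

+0.507093

triangle: 4!×0!×2!/7! = 48/5040
(j±m)!: 2!×2!×3!×3!×1!×1! = 144
prefactor² = (2J+1)×Δ×N² = 144/35
  k=2: +1/(2!×2!×0!×1!×0!×1!) = 1/4
Σ = 1/4  ⇒  CG² = 144/35×(1/4)² = 9/35
CG = +√(9/35) = +0.507093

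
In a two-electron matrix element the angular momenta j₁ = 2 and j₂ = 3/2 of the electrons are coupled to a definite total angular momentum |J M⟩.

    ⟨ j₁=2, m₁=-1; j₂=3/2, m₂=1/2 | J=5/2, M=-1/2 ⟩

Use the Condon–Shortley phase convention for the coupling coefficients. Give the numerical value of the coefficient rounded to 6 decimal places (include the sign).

triangle: 1!×3!×2!/7! = 12/5040
(j±m)!: 1!×3!×2!×1!×2!×3! = 144
prefactor² = (2J+1)×Δ×N² = 72/35
  k=0: +1/(0!×1!×3!×2!×0!×0!) = 1/12
  k=1: −1/(1!×0!×2!×1!×1!×1!) = -1/2
Σ = -5/12  ⇒  CG² = 72/35×(-5/12)² = 5/14
CG = −√(5/14) = -0.597614

−√(5/14) = -0.597614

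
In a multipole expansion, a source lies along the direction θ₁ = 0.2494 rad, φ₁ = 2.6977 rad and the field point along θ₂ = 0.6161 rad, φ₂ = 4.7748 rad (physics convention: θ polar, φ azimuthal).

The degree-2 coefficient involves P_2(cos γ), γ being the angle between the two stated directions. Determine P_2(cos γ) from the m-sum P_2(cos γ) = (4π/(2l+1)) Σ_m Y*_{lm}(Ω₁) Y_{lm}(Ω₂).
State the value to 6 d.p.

0.281320

Addition theorem: P_2(cos γ) = (4π/5) Σ_m Y*_{lm}(Ω₁) Y_{lm}(Ω₂), m = −2…2:
  m=-2: Y*=+0.014852-0.018253i  Y=-0.127980+0.016058i  product -0.001608+0.002575i
  m=-1: Y*=-0.166875+0.079356i  Y=+0.022724+0.363633i  product -0.032649-0.058878i
  m=+0: Y*=+0.573141-0.000000i  Y=+0.314838+0.000000i  product +0.180447+0.000000i
  m=+1: Y*=+0.166875+0.079356i  Y=-0.022724+0.363633i  product -0.032649+0.058878i
  m=+2: Y*=+0.014852+0.018253i  Y=-0.127980-0.016058i  product -0.001608-0.002575i
Total Σ_m = +0.111934-0.000000i. Multiply by 2.513274: +0.281320-0.000000i. P_2(cos γ) = 0.281320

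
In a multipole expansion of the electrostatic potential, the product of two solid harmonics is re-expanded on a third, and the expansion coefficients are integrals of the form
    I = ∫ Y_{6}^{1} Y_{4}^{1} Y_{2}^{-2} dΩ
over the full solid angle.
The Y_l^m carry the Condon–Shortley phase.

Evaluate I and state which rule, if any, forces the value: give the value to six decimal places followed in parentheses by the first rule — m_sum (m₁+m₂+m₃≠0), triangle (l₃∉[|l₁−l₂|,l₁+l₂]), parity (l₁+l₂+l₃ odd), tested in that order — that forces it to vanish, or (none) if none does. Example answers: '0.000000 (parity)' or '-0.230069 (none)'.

-0.094091 (none)

Checks pass: Σm=0; 12 even; l₃=2∈[2,10].
(2·6+1)(2·4+1)(2·2+1) = 585
Δ: 8! 4! 0! / 13! → 1/6435
sum: t=4:+1/2304 = 1/2304
3j²(6 4 2; 0 0 0) = Δ·Π!·Σ² = 5/143  (sign +1)
sum: t=5:−1/17280 = -1/17280
3j²(6 4 2; 1 1 -2) = Δ·Π!·Σ² = 7/1287  (sign -1)
combine: 4πI² = 585·5/143·7/1287 = 175/1573
take √, sign -1: I = -0.09409136
No selection rule forces the value: the integral is nonzero (none).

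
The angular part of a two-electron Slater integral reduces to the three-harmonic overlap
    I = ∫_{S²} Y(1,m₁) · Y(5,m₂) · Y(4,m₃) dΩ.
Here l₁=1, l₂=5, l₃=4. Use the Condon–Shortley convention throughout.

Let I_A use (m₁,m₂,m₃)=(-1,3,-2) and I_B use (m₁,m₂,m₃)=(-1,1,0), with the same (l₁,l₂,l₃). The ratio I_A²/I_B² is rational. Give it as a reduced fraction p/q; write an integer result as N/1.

28/15

Shared (l₁,l₂,l₃)=(1,5,4): N and (l;000)² cancel in I_A²/I_B².
A: Δ = 2!·0!·8!/11! = 1/495; Racah Σ t=2..2: t=2:+1/2880 = 1/2880; ⇒ 3j(1 5 4; -1 3 -2)² = 28/495, sgn +1
B: Δ = 2!·0!·8!/11! = 1/495; Racah Σ t=2..2: t=2:+1/1152 = 1/1152; ⇒ 3j(1 5 4; -1 1 0)² = 1/33, sgn +1
I_A²/I_B² = (28/495)/(1/33) = 28/15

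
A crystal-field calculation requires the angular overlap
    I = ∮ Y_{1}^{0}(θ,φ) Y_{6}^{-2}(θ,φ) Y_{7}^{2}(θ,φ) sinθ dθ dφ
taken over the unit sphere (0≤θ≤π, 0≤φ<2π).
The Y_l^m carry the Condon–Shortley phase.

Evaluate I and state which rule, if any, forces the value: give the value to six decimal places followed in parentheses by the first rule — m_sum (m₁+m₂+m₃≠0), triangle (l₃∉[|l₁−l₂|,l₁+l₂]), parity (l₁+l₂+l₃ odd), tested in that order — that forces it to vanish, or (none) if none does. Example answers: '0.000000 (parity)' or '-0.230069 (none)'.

Checks pass: Σm=0; 14 even; l₃=7∈[5,7].
(2·1+1)(2·6+1)(2·7+1) = 585
Δ: 0! 2! 12! / 15! → 1/1365
sum: t=0:+1/518400 = 1/518400
3j²(1 6 7; 0 0 0) = Δ·Π!·Σ² = 7/195  (sign -1)
sum: t=0:+1/967680 = 1/967680
3j²(1 6 7; 0 -2 2) = Δ·Π!·Σ² = 3/91  (sign -1)
combine: 4πI² = 585·7/195·3/91 = 9/13
take √, sign +1: I = 0.23471705
No selection rule forces the value: the integral is nonzero (none).

0.234717 (none)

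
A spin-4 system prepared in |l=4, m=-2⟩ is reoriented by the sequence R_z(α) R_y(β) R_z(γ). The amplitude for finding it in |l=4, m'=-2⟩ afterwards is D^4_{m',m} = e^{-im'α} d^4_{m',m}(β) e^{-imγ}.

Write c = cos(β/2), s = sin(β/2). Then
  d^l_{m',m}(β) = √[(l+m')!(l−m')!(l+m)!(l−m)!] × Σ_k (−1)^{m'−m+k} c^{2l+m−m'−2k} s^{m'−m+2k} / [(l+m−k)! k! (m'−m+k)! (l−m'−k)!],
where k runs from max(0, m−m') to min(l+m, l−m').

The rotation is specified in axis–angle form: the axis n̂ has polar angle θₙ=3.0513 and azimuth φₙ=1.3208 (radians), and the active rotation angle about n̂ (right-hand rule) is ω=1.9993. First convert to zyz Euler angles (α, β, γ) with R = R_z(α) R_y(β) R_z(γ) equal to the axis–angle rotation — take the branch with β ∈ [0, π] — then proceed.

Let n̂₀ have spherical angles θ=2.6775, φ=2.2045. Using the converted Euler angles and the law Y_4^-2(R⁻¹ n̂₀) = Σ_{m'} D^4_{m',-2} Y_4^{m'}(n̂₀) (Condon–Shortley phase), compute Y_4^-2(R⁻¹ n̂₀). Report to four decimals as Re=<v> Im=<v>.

Re=-0.1299 Im=-0.1218

Axis–angle → zyz. n̂ = (sinθₙcosφₙ, sinθₙsinφₙ, cosθₙ) = (+0.022308, +0.087367, -0.995926), ω = 1.9993.
R = I cosω + sinω [n̂]ₓ + (1−cosω) n̂n̂ᵀ gives
  R = [-0.414806, +0.908642, +0.048019; -0.903124, -0.404706, -0.143456; -0.110917, -0.102874, +0.988491]
β = atan2(√(R₁₃²+R₂₃²), R₃₃) = 0.151863; α = atan2(R₂₃, R₁₃) mod 2π = 5.035397; γ = atan2(R₃₂, −R₃₁) mod 2π = 5.535390
Need the full column D^4_{m',-2} for m'=−4..4 at α=5.0354, β=0.1519, γ=5.5354.
cos(β/2)=0.997119, sin(β/2)=0.075858
d^4_{-4,-2}: single k=2 term ⇒ +0.029927;  D = +0.029309-0.006050i
d^4_{-3,-2}: k∈[1..2] ⇒ +0.278160 -0.004830 = +0.273331;  D = +0.137367+0.236305i
d^4_{-2,-2}: k∈[0..2] ⇒ +0.977180 -0.067869 +0.000491 = +0.909802;  D = -0.600744+0.683262i
d^4_{-1,-2}: k∈[0..2] ⇒ -0.315404 +0.009127 -0.000035 = -0.306312;  D = +0.282345+0.118779i
d^4_{0,-2}: k∈[0..2] ⇒ +0.053655 -0.000828 +0.000002 = +0.052829;  D = +0.003969-0.052679i
d^4_{1,-2}: k∈[0..2] ⇒ -0.006085 +0.000053 -0.000000 = -0.006032;  D = -0.005848+0.001480i
d^4_{2,-2}: k∈[0..2] ⇒ +0.000491 -0.000002 +0.000000 = +0.000489;  D = +0.000264+0.000411i
d^4_{3,-2}: k∈[0..1] ⇒ -0.000028 +0.000000 = -0.000028;  D = +0.000017-0.000022i
d^4_{4,-2}: single k=0 term ⇒ +0.000001;  D = -0.000001-0.000000i
Y_4^{m'}(θ=2.6775,φ=2.2045) and Σ D·Y over m':
  (+0.0293-0.0060i)·(-0.0146-0.0101i)  (+0.1374+0.2363i)·(-0.0950+0.0326i)  (-0.6007+0.6833i)·(-0.0921+0.2941i)  (+0.2823+0.1188i)·(+0.2913+0.3964i)  (+0.0040-0.0527i)·(+0.1471+0.0000i)  (-0.0058+0.0015i)·(-0.2913+0.3964i)  (+0.0003+0.0004i)·(-0.0921-0.2941i)  (+0.0000-0.0000i)·(+0.0950+0.0326i)  (-0.0000-0.0000i)·(-0.0146+0.0101i)
Y_4^-2(R⁻¹ n̂) = -0.129895-0.121845i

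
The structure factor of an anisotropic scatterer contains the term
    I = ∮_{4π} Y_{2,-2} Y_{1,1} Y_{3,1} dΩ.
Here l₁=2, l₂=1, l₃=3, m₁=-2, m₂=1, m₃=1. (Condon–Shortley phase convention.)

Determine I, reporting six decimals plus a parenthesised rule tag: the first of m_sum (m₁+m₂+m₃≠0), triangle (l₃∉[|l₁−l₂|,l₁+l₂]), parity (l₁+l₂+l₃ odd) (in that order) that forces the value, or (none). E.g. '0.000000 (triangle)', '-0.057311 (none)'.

-0.082589 (none)

Rules hold: Σm=0, L=6 even, 1≤3≤3.
N = 5·3·7 = 105
Δ = 0!·4!·2!/7! = 1/105
Racah Σ t=0..0: t=0:+1/4 = 1/4
⇒ 3j(2 1 3; 0 0 0)² = 3/35, sgn -1
Racah Σ t=0..0: t=0:+1/48 = 1/48
⇒ 3j(2 1 3; -2 1 1)² = 1/105, sgn +1
4πI² = N·(3j₀)²·(3jₘ)² = 3/35
I = -1·√(0.0857143/4π) = -0.08258890
No selection rule forces the value: the integral is nonzero (none).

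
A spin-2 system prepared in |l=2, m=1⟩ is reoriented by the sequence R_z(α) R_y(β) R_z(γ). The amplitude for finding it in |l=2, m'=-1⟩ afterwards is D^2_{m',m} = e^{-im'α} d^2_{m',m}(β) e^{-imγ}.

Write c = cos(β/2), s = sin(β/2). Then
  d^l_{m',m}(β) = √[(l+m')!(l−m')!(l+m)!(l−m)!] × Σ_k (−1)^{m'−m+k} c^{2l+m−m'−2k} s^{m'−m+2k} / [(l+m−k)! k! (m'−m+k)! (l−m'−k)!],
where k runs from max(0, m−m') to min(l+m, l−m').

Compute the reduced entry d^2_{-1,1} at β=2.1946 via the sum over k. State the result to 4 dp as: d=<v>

d=-0.1333

d^2_{-1,1}(β=2.1946) via the finite sum:
Half-angle: c=0.456001, s=0.889979. N=√(1·6·6·1)=6.000000
The bounds max(0,m−m')=2 and min(l+m,l−m')=3 give 2 terms
  k=2: (−1)^0·6.0000/(2)·0.4560^2·0.8900^2 = +0.494097
  k=3: (−1)^1·6.0000/(6)·0.4560^0·0.8900^4 = -0.627364
d^2_{-1,1}(2.1946) = +0.494097 -0.627364 = -0.133267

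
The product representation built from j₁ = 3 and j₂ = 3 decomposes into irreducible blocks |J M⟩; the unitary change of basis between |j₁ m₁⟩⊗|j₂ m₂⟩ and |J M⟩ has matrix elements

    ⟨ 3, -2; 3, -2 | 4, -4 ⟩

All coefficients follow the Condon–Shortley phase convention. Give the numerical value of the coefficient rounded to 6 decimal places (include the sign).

-0.674200  (= −√(5/11))

triangle: 2!*4!*4!/11! = 1152/39916800
(j±m)!: 1!*5!*1!*5!*0!*8! = 580608000
prefactor² = (2J+1)*Δ*N² = 1658880/11
  k=1: −1/(1!*1!*4!*0!*0!*4!) = -1/576
Σ = -1/576  ⇒  CG² = 1658880/11*(-1/576)² = 5/11
CG = −√(5/11) = -0.674200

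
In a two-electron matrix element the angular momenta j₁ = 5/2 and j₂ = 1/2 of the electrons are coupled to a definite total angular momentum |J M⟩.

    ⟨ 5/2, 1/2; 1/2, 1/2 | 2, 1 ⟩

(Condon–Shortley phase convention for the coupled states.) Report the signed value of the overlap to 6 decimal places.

-0.577350  (= −√(1/3))

j₁+j₂−J=1  J+j₁−j₂=4  J−j₁+j₂=0  j₁+j₂+J+1=6
(j₁±m₁, j₂±m₂, J±M) = (3,2,1,0,3,1)
P² = 12
sum k=1..1:
  [1] −1/6 = -1/6
S = -1/6
C² = P²·S² = 1/3 ; C = -0.577350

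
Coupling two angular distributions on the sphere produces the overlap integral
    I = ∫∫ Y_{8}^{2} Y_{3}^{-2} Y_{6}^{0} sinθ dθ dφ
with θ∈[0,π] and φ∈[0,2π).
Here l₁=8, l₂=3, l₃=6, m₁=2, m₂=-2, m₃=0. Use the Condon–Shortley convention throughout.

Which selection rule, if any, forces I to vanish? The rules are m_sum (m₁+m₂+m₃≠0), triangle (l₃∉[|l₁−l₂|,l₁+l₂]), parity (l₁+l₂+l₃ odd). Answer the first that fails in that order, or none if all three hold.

parity

azimuthal sum: 2 − 2 + 0 = 0  ✓
5 ≤ 6 ≤ 11 (triangle on l)  ✓
L = 8 + 3 + 6 = 17 (odd)  ✗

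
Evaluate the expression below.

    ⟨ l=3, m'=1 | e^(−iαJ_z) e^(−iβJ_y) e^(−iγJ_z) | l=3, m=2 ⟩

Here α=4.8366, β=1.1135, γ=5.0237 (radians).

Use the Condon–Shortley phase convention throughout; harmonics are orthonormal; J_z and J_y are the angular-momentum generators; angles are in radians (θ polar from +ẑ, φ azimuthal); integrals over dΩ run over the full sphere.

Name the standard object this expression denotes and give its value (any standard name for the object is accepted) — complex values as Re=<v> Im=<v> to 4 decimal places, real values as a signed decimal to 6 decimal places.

This is a Wigner D-matrix element — the rotation-matrix element ⟨l m'| R(α,β,γ) |l m⟩ in the angular-momentum basis.
Split into d^3_{1,2}(β=1.1135) × two z-phases.
Half-angle: c=0.848977, s=0.528430. N=√(24·2·120·1)=75.894664
k: max(0,(2)−(1))=1 … min(3+(2),3−(1))=2
  k=1: (−1)^0·75.8947/(24)·0.8490^5·0.5284^1 = +0.736999
  k=2: (−1)^1·75.8947/(12)·0.8490^3·0.5284^3 = -0.571057
d^3_{1,2}(1.1135) = +0.736999 -0.571057 = +0.165942
Phases: e^{-i·(1)·4.8366}=+0.123892+0.992296i, e^{-i·(2)·5.0237}=-0.812352+0.583167i ⇒ D=-0.112727-0.121775i

Wigner D-matrix element, Re=-0.1127 Im=-0.1218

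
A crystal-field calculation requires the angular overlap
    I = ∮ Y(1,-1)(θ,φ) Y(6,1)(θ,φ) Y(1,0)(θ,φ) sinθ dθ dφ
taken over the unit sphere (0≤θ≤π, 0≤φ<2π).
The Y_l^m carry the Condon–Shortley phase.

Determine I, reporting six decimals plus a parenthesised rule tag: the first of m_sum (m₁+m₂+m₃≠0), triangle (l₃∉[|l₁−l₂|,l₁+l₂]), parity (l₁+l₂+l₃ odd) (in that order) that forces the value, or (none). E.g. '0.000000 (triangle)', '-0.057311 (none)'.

l₃=1 ∉ [5,7] — triangle fails ⇒ I = 0

0.000000 (triangle)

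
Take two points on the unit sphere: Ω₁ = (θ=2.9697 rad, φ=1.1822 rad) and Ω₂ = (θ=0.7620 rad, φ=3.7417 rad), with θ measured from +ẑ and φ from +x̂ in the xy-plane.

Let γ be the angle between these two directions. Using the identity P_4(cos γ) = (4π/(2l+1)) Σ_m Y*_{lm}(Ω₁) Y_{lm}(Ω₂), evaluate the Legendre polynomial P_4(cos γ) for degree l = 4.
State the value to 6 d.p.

Expand P_4 via completeness: Σ_{m} conj(Y_{4,m}) at Ω₁ times Y_{4,m} at Ω₂ —
  [-4]  conj(Y_{4,-4})(Ω₁) = 0.00001 - 0.00038j ; Y_{4,-4}(Ω₂) = -0.07416 - 0.06787j ; Δ = -0.00003 + 0.00003j
  [-3]  conj(Y_{4,-3})(Ω₁) = 0.00567 + 0.00243j ; Y_{4,-3}(Ω₂) = 0.06779 + 0.29014j ; Δ = -0.00032 + 0.00181j
  [-2]  conj(Y_{4,-2})(Ω₁) = -0.04043 + 0.03978j ; Y_{4,-2}(Ω₂) = 0.15381 - 0.39587j ; Δ = 0.00953 + 0.02212j
  [-1]  conj(Y_{4,-1})(Ω₁) = -0.11465 - 0.28002j ; Y_{4,-1}(Ω₂) = -0.12943 + 0.08857j ; Δ = 0.03964 + 0.02609j
  [+0]  conj(Y_{4,0})(Ω₁) = 0.72565 + 0.00000j ; Y_{4,0}(Ω₂) = -0.32941 + 0.00000j ; Δ = -0.23903 + 0.00000j
  [+1]  conj(Y_{4,1})(Ω₁) = 0.11465 - 0.28002j ; Y_{4,1}(Ω₂) = 0.12943 + 0.08857j ; Δ = 0.03964 - 0.02609j
  [+2]  conj(Y_{4,2})(Ω₁) = -0.04043 - 0.03978j ; Y_{4,2}(Ω₂) = 0.15381 + 0.39587j ; Δ = 0.00953 - 0.02212j
  [+3]  conj(Y_{4,3})(Ω₁) = -0.00567 + 0.00243j ; Y_{4,3}(Ω₂) = -0.06779 + 0.29014j ; Δ = -0.00032 - 0.00181j
  [+4]  conj(Y_{4,4})(Ω₁) = 0.00001 + 0.00038j ; Y_{4,4}(Ω₂) = -0.07416 + 0.06787j ; Δ = -0.00003 - 0.00003j
Total Σ_m = -0.14140 - 0.00000j. Multiply by 1.396263: -0.19743 - 0.00000j. P_4(cos γ) = -0.197429

-0.197429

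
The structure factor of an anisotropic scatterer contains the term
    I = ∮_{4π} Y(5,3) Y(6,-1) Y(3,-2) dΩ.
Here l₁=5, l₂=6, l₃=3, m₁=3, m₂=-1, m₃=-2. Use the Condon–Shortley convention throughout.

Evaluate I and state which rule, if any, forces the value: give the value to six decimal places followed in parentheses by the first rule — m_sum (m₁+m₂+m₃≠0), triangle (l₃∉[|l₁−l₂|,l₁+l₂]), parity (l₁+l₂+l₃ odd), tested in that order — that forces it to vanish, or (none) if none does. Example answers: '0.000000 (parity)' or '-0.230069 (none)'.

0.166435 (none)

Rules hold: Σm=0, L=14 even, 1≤3≤11.
N = 11·13·7 = 1001
Δ = 8!·2!·4!/15! = 1/675675
Racah Σ t=3..5: t=3:−1/8640 t=4:+1/2304 t=5:−1/8640 = 7/34560
⇒ 3j(5 6 3; 0 0 0)² = 7/429, sgn -1
Racah Σ t=1..2: t=1:−1/120960 t=2:+1/17280 = 1/20160
⇒ 3j(5 6 3; 3 -1 -2)² = 64/3003, sgn -1
4πI² = N·(3j₀)²·(3jₘ)² = 448/1287
I = +1·√(0.348096/4π) = 0.16643505
No selection rule forces the value: the integral is nonzero (none).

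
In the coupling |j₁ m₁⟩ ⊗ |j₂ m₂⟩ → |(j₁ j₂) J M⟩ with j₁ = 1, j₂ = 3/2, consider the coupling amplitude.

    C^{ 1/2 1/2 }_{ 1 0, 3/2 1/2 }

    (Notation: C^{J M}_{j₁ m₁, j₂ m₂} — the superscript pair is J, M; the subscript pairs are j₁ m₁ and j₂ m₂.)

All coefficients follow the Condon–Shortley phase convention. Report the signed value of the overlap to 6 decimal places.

√[2·2!0!1!/4! · 1!1!2!1!1!0!] = √(1/3)
  +(−1)^1/∏(1,1,0,1,0,0)! = -1  (running -1)
⟨..|..⟩ = √(1/3)·(-1) = -0.577350

-0.577350  (= −√(1/3))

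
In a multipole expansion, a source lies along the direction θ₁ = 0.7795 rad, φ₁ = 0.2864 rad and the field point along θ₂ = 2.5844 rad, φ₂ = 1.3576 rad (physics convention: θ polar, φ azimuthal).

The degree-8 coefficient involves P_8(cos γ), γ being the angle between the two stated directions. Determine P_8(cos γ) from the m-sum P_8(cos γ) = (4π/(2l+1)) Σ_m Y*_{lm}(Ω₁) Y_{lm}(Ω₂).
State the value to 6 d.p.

-0.236850

Term-by-term m-sum for l=8 (normalisation 4π/17 = 0.739198):
  m=-8: (-0.020266, 0.023088) × (-0.000423, 0.003123) = (-0.000064, -0.000073)  (running Σ = (-0.000064, -0.000073))
  m=-7: (-0.052287, 0.112814) × (0.020172, -0.001585) = (-0.000876, 0.002359)  (running Σ = (-0.000939, 0.002285))
  m=-6: (-0.043997, 0.295906) × (-0.023204, -0.077300) = (0.023894, -0.003465)  (running Σ = (0.022955, -0.001180))
  m=-5: (0.063008, 0.451041) × (-0.194969, 0.107734) = (-0.060877, -0.081151)  (running Σ = (-0.037922, -0.082331))
  m=-4: (0.152703, 0.337227) × (0.278461, 0.318768) = (-0.064975, 0.142581)  (running Σ = (-0.102897, 0.060251))
  m=-3: (-0.024232, -0.028102) × (0.295004, -0.396562) = (-0.018293, 0.001319)  (running Σ = (-0.121190, 0.061570))
  m=-2: (-0.319928, -0.206330) × (-0.165992, -0.075404) = (0.037547, 0.058373)  (running Σ = (-0.083643, 0.119943))
  m=-1: (-0.142100, -0.041848) × (0.071945, -0.332329) = (-0.024131, 0.044213)  (running Σ = (-0.107773, 0.164157))
  m=0: (0.340037, -0.000000) × (-0.308400, 0.000000) = (-0.104868, 0.000000)  (running Σ = (-0.212641, 0.164157))
  m=1: (0.142100, -0.041848) × (-0.071945, -0.332329) = (-0.024131, -0.044213)  (running Σ = (-0.236772, 0.119943))
  m=2: (-0.319928, 0.206330) × (-0.165992, 0.075404) = (0.037547, -0.058373)  (running Σ = (-0.199224, 0.061570))
  m=3: (0.024232, -0.028102) × (-0.295004, -0.396562) = (-0.018293, -0.001319)  (running Σ = (-0.217517, 0.060251))
  m=4: (0.152703, -0.337227) × (0.278461, -0.318768) = (-0.064975, -0.142581)  (running Σ = (-0.282492, -0.082331))
  m=5: (-0.063008, 0.451041) × (0.194969, 0.107734) = (-0.060877, 0.081151)  (running Σ = (-0.343369, -0.001180))
  m=6: (-0.043997, -0.295906) × (-0.023204, 0.077300) = (0.023894, 0.003465)  (running Σ = (-0.319475, 0.002285))
  m=7: (0.052287, 0.112814) × (-0.020172, -0.001585) = (-0.000876, -0.002359)  (running Σ = (-0.320351, -0.000073))
  m=8: (-0.020266, -0.023088) × (-0.000423, -0.003123) = (-0.000064, 0.000073)  (running Σ = (-0.320414, 0.000000))
Σ over m = (-0.320414, 0.000000); ×(4π/17) → (-0.236850, 0.000000). Real part: -0.236850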